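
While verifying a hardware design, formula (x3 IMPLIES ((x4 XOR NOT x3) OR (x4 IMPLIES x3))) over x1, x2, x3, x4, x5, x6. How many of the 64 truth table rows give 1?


Formula: (x3 IMPLIES ((x4 XOR NOT x3) OR (x4 IMPLIES x3))) over 6 vars (64 rows)
Evaluate each row (x1, x2, x3, x4, x5, x6 as bits, MSB first):
  row 0 [000000]: (0 IMPLIES ((0 XOR NOT 0) OR (0 IMPLIES 0))) -> 1
  row 1 [000001]: (0 IMPLIES ((0 XOR NOT 0) OR (0 IMPLIES 0))) -> 1
  row 2 [000010]: (0 IMPLIES ((0 XOR NOT 0) OR (0 IMPLIES 0))) -> 1
  row 3 [000011]: (0 IMPLIES ((0 XOR NOT 0) OR (0 IMPLIES 0))) -> 1
  row 4 [000100]: (0 IMPLIES ((1 XOR NOT 0) OR (1 IMPLIES 0))) -> 1
  (every remaining row is evaluated the same way; all 64 results are listed next)
Full result column, 8 rows per line (x1,x2,x3 fixed per line; x4,x5,x6 runs 000..111 left to right):
  rows 0-7 [x1,x2,x3=000]: 11111111  (ones: 8)
  rows 8-15 [x1,x2,x3=001]: 11111111  (ones: 8)
  rows 16-23 [x1,x2,x3=010]: 11111111  (ones: 8)
  rows 24-31 [x1,x2,x3=011]: 11111111  (ones: 8)
  rows 32-39 [x1,x2,x3=100]: 11111111  (ones: 8)
  rows 40-47 [x1,x2,x3=101]: 11111111  (ones: 8)
  rows 48-55 [x1,x2,x3=110]: 11111111  (ones: 8)
  rows 56-63 [x1,x2,x3=111]: 11111111  (ones: 8)
Count of 1-rows = 8+8+8+8+8+8+8+8 = 64

64


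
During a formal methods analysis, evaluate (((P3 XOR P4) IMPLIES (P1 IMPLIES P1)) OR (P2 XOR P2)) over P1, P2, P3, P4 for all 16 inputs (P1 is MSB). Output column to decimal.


Formula: (((P3 XOR P4) IMPLIES (P1 IMPLIES P1)) OR (P2 XOR P2)) over P1, P2, P3, P4 (16 rows)
Evaluate each row (bits = P1,P2,P3,P4, MSB first):
  row 0 [0000]: (((0 XOR 0) IMPLIES (0 IMPLIES 0)) OR (0 XOR 0)) -> 1
  row 1 [0001]: (((0 XOR 1) IMPLIES (0 IMPLIES 0)) OR (0 XOR 0)) -> 1
  row 2 [0010]: (((1 XOR 0) IMPLIES (0 IMPLIES 0)) OR (0 XOR 0)) -> 1
  row 3 [0011]: (((1 XOR 1) IMPLIES (0 IMPLIES 0)) OR (0 XOR 0)) -> 1
  row 4 [0100]: (((0 XOR 0) IMPLIES (0 IMPLIES 0)) OR (1 XOR 1)) -> 1
  row 5 [0101]: (((0 XOR 1) IMPLIES (0 IMPLIES 0)) OR (1 XOR 1)) -> 1
  row 6 [0110]: (((1 XOR 0) IMPLIES (0 IMPLIES 0)) OR (1 XOR 1)) -> 1
  row 7 [0111]: (((1 XOR 1) IMPLIES (0 IMPLIES 0)) OR (1 XOR 1)) -> 1
  row 8 [1000]: (((0 XOR 0) IMPLIES (1 IMPLIES 1)) OR (0 XOR 0)) -> 1
  row 9 [1001]: (((0 XOR 1) IMPLIES (1 IMPLIES 1)) OR (0 XOR 0)) -> 1
  row 10 [1010]: (((1 XOR 0) IMPLIES (1 IMPLIES 1)) OR (0 XOR 0)) -> 1
  row 11 [1011]: (((1 XOR 1) IMPLIES (1 IMPLIES 1)) OR (0 XOR 0)) -> 1
  row 12 [1100]: (((0 XOR 0) IMPLIES (1 IMPLIES 1)) OR (1 XOR 1)) -> 1
  row 13 [1101]: (((0 XOR 1) IMPLIES (1 IMPLIES 1)) OR (1 XOR 1)) -> 1
  row 14 [1110]: (((1 XOR 0) IMPLIES (1 IMPLIES 1)) OR (1 XOR 1)) -> 1
  row 15 [1111]: (((1 XOR 1) IMPLIES (1 IMPLIES 1)) OR (1 XOR 1)) -> 1
Full result column, 4 rows per line (P1,P2 fixed per line; P3,P4 runs 00..11 left to right):
  rows 0-3 [P1,P2=00]: 1111  = hex F
  rows 4-7 [P1,P2=01]: 1111  = hex F
  rows 8-11 [P1,P2=10]: 1111  = hex F
  rows 12-15 [P1,P2=11]: 1111  = hex F
Output column (row 0 .. row 15) = 1111111111111111
Output column grouped in 4s = 1111 1111 1111 1111 = 0xFFFF
Convert to decimal digit by digit (value = value*16 + digit):
  F -> 15
  15*16 + 15 (F) = 255
  255*16 + 15 (F) = 4095
  4095*16 + 15 (F) = 65535
Decimal = 65535

65535


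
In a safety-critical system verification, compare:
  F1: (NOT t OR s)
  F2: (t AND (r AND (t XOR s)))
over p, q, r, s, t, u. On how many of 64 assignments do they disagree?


F1 = (NOT t OR s)
F2 = (t AND (r AND (t XOR s)))
Evaluate both on each of 64 rows (bits = p,q,r,s,t,u):
  row 0 [000000]: F1=1 F2=0 (differ) -> 1
  row 1 [000001]: F1=1 F2=0 (differ) -> 1
  row 2 [000010]: F1=0 F2=0 -> 0
  row 3 [000011]: F1=0 F2=0 -> 0
  row 4 [000100]: F1=1 F2=0 (differ) -> 1
  (every remaining row is evaluated the same way; all 64 results are listed next)
Full result column, 8 rows per line (p,q,r fixed per line; s,t,u runs 000..111 left to right):
  rows 0-7 [p,q,r=000]: 11001111  (ones: 6)
  rows 8-15 [p,q,r=001]: 11111111  (ones: 8)
  rows 16-23 [p,q,r=010]: 11001111  (ones: 6)
  rows 24-31 [p,q,r=011]: 11111111  (ones: 8)
  rows 32-39 [p,q,r=100]: 11001111  (ones: 6)
  rows 40-47 [p,q,r=101]: 11111111  (ones: 8)
  rows 48-55 [p,q,r=110]: 11001111  (ones: 6)
  rows 56-63 [p,q,r=111]: 11111111  (ones: 8)
Disagreements = 6+8+6+8+6+8+6+8 = 56

56


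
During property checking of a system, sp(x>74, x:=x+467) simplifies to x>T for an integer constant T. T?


Formula: sp(P, x:=E) = exists old_x. (x = E[old_x/x]) AND P[old_x/x] (old_x is the value of x before the assignment; eliminate old_x by solving x = E[old_x/x] for old_x)
Step 1: Precondition P: x>74, i.e. old_x > 74
Step 2: Assignment gives x = old_x + 467, so old_x = x - 467
Step 3: Substitute into P: x - 467 > 74
Step 4: Simplify: x > 74+467 = 541

541


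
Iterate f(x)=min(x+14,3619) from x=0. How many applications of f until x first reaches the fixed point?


Step 1: x=0, cap=3619, increment=14
Step 2: x grows by 14 each step until capped at 3619; fixed point is x=3619
Step 3: iterations = ceil(3619/14) = 259

259


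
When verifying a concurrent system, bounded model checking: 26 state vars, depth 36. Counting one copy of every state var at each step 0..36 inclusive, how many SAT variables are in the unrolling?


BMC unrolls to depth k, creating one copy of each state var for steps 0..k.
Step count = 36 + 1 = 37 (steps 0 through 36)
Vars per step = 26
Total = 26 * 37 = 962

962


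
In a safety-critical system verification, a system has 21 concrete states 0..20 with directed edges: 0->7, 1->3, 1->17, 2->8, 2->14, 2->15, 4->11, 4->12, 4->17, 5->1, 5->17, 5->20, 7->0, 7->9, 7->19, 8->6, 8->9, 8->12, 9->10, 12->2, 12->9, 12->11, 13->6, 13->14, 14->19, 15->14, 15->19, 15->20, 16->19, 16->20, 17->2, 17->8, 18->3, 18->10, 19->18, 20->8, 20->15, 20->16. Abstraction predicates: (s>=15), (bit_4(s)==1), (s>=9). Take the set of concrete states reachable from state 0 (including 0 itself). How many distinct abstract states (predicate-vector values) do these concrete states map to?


BFS from 0:
Concrete reachable: {0, 3, 7, 9, 10, 18, 19}
Abstract via predicates (s>=15), (bit_4(s)==1), (s>=9):
  (0,0,0) <- {0, 3, 7}
  (0,0,1) <- {9, 10}
  (1,1,1) <- {18, 19}
Distinct abstract states = 3

3


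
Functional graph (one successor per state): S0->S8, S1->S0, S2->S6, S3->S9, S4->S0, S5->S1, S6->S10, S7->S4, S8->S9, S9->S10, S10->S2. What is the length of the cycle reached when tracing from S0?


Trace from S0 until a state repeats:
  S0 -> S8 -> S9 -> S10 -> S2 -> S6 -> S10
S10 first seen at step 3, revisited at step 6.
Cycle length = 6 - 3 = 3

3


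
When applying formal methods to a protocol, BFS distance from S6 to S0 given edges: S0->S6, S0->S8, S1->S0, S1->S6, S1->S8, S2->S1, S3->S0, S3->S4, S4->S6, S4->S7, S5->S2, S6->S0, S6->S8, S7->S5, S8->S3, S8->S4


BFS layer-by-layer from S6:
  dist 0: {S6}
  dist 1: {S0, S8}
  -> S0 reached at distance 1
Shortest path length = 1

1


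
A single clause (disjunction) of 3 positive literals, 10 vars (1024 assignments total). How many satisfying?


Step 1: Total=2^10=1024
Step 2: Unsat when all 3 false: 2^7=128
Step 3: Sat=1024-128=896

896


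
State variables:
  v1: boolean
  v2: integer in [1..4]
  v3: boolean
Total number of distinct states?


State space = product of domain sizes of all variables.
Domain sizes:
  v1 (boolean): 2
  v2 (integer in [1..4]): 4
  v3 (boolean): 2
Product = 2 * 4 * 2 = 16

16


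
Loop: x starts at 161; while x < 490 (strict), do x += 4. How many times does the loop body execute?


Step 1: x goes from 161 toward 490 by 4; the body runs while x<490, so iterations = ceil((bound-start)/step)
Step 2: Distance=329
Step 3: ceil(329/4)=83

83


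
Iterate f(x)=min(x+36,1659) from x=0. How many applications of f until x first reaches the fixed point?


Step 1: x=0, cap=1659, increment=36
Step 2: x grows by 36 each step until capped at 1659; fixed point is x=1659
Step 3: iterations = ceil(1659/36) = 47

47


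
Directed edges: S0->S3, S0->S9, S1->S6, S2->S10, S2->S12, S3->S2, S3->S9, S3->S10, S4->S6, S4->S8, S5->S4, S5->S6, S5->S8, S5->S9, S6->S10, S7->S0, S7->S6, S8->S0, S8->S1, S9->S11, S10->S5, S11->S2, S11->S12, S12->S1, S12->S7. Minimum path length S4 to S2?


BFS layer-by-layer from S4:
  dist 0: {S4}
  dist 1: {S6, S8}
  dist 2: {S0, S1, S10}
  dist 3: {S3, S5, S9}
  dist 4: {S2, S11}
  -> S2 reached at distance 4
Shortest path length = 4

4


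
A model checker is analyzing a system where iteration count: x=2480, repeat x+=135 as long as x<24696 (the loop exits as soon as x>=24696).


Step 1: x goes from 2480 toward 24696 by 135; the body runs while x<24696, so iterations = ceil((bound-start)/step)
Step 2: Distance=22216
Step 3: ceil(22216/135)=165

165


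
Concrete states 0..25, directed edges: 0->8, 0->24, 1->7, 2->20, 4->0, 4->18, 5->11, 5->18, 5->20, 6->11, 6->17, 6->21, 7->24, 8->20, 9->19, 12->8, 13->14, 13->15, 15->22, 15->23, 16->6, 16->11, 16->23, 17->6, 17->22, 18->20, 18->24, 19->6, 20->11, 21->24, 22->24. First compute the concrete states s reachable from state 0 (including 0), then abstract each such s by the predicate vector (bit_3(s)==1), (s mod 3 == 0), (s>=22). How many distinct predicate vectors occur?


BFS from 0:
Concrete reachable: {0, 8, 11, 20, 24}
Abstract via predicates (bit_3(s)==1), (s mod 3 == 0), (s>=22):
  (0,0,0) <- {20}
  (0,1,0) <- {0}
  (1,0,0) <- {8, 11}
  (1,1,1) <- {24}
Distinct abstract states = 4

4


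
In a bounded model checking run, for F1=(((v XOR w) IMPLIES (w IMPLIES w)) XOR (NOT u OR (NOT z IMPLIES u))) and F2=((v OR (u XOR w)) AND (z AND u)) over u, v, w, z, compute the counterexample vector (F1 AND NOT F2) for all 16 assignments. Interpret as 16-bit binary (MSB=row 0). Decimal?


F1 = (((v XOR w) IMPLIES (w IMPLIES w)) XOR (NOT u OR (NOT z IMPLIES u)))
F2 = ((v OR (u XOR w)) AND (z AND u))
Counterexample to F1=>F2 is where F1=1 and F2=0.
Evaluate each row (bits = u,v,w,z, MSB first):
  row 0 [0000]: F1=0 F2=0 -> F1&~F2 -> 0
  row 1 [0001]: F1=0 F2=0 -> F1&~F2 -> 0
  row 2 [0010]: F1=0 F2=0 -> F1&~F2 -> 0
  row 3 [0011]: F1=0 F2=0 -> F1&~F2 -> 0
  row 4 [0100]: F1=0 F2=0 -> F1&~F2 -> 0
  row 5 [0101]: F1=0 F2=0 -> F1&~F2 -> 0
  row 6 [0110]: F1=0 F2=0 -> F1&~F2 -> 0
  row 7 [0111]: F1=0 F2=0 -> F1&~F2 -> 0
  row 8 [1000]: F1=0 F2=0 -> F1&~F2 -> 0
  row 9 [1001]: F1=0 F2=1 -> F1&~F2 -> 0
  row 10 [1010]: F1=0 F2=0 -> F1&~F2 -> 0
  row 11 [1011]: F1=0 F2=0 -> F1&~F2 -> 0
  row 12 [1100]: F1=0 F2=0 -> F1&~F2 -> 0
  row 13 [1101]: F1=0 F2=1 -> F1&~F2 -> 0
  row 14 [1110]: F1=0 F2=0 -> F1&~F2 -> 0
  row 15 [1111]: F1=0 F2=1 -> F1&~F2 -> 0
Full result column, 4 rows per line (u,v fixed per line; w,z runs 00..11 left to right):
  rows 0-3 [u,v=00]: 0000  = hex 0
  rows 4-7 [u,v=01]: 0000  = hex 0
  rows 8-11 [u,v=10]: 0000  = hex 0
  rows 12-15 [u,v=11]: 0000  = hex 0
Counterexample vector (row 0 .. row 15) = 0000000000000000
Output column grouped in 4s = 0000 0000 0000 0000 = 0x0000
Convert to decimal digit by digit (value = value*16 + digit):
  0 -> 0
  0*16 + 0 = 0
  0*16 + 0 = 0
  0*16 + 0 = 0
Decimal = 0

0


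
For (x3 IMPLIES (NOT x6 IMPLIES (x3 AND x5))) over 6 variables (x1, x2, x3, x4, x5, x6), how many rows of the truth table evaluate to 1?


Formula: (x3 IMPLIES (NOT x6 IMPLIES (x3 AND x5))) over 6 vars (64 rows)
Evaluate each row (x1, x2, x3, x4, x5, x6 as bits, MSB first):
  row 0 [000000]: (0 IMPLIES (NOT 0 IMPLIES (0 AND 0))) -> 1
  row 1 [000001]: (0 IMPLIES (NOT 1 IMPLIES (0 AND 0))) -> 1
  row 2 [000010]: (0 IMPLIES (NOT 0 IMPLIES (0 AND 1))) -> 1
  row 3 [000011]: (0 IMPLIES (NOT 1 IMPLIES (0 AND 1))) -> 1
  row 4 [000100]: (0 IMPLIES (NOT 0 IMPLIES (0 AND 0))) -> 1
  (every remaining row is evaluated the same way; all 64 results are listed next)
Full result column, 8 rows per line (x1,x2,x3 fixed per line; x4,x5,x6 runs 000..111 left to right):
  rows 0-7 [x1,x2,x3=000]: 11111111  (ones: 8)
  rows 8-15 [x1,x2,x3=001]: 01110111  (ones: 6)
  rows 16-23 [x1,x2,x3=010]: 11111111  (ones: 8)
  rows 24-31 [x1,x2,x3=011]: 01110111  (ones: 6)
  rows 32-39 [x1,x2,x3=100]: 11111111  (ones: 8)
  rows 40-47 [x1,x2,x3=101]: 01110111  (ones: 6)
  rows 48-55 [x1,x2,x3=110]: 11111111  (ones: 8)
  rows 56-63 [x1,x2,x3=111]: 01110111  (ones: 6)
Count of 1-rows = 8+6+8+6+8+6+8+6 = 56

56


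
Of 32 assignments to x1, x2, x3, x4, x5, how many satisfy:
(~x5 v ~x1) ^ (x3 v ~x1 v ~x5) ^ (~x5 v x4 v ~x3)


CNF with 3 clauses over 5 vars (32 assignments).
An assignment satisfies CNF iff every clause has >=1 true literal.
Check each row (bits = x1,x2,x3,x4,x5; clause T/F shown):
  row 0 [00000]: clauses=TTT -> 1
  row 1 [00001]: clauses=TTT -> 1
  row 2 [00010]: clauses=TTT -> 1
  row 3 [00011]: clauses=TTT -> 1
  row 4 [00100]: clauses=TTT -> 1
  row 5 [00101]: clauses=TTF -> 0
  row 6 [00110]: clauses=TTT -> 1
  row 7 [00111]: clauses=TTT -> 1
  row 8 [01000]: clauses=TTT -> 1
  row 9 [01001]: clauses=TTT -> 1
  row 10 [01010]: clauses=TTT -> 1
  row 11 [01011]: clauses=TTT -> 1
  row 12 [01100]: clauses=TTT -> 1
  row 13 [01101]: clauses=TTF -> 0
  row 14 [01110]: clauses=TTT -> 1
  row 15 [01111]: clauses=TTT -> 1
  row 16 [10000]: clauses=TTT -> 1
  row 17 [10001]: clauses=FFT -> 0
  row 18 [10010]: clauses=TTT -> 1
  row 19 [10011]: clauses=FFT -> 0
  row 20 [10100]: clauses=TTT -> 1
  row 21 [10101]: clauses=FTF -> 0
  row 22 [10110]: clauses=TTT -> 1
  row 23 [10111]: clauses=FTT -> 0
  row 24 [11000]: clauses=TTT -> 1
  row 25 [11001]: clauses=FFT -> 0
  row 26 [11010]: clauses=TTT -> 1
  row 27 [11011]: clauses=FFT -> 0
  row 28 [11100]: clauses=TTT -> 1
  row 29 [11101]: clauses=FTF -> 0
  row 30 [11110]: clauses=TTT -> 1
  row 31 [11111]: clauses=FTT -> 0
Full result column, 8 rows per line (x1,x2 fixed per line; x3,x4,x5 runs 000..111 left to right):
  rows 0-7 [x1,x2=00]: 11111011  (ones: 7)
  rows 8-15 [x1,x2=01]: 11111011  (ones: 7)
  rows 16-23 [x1,x2=10]: 10101010  (ones: 4)
  rows 24-31 [x1,x2=11]: 10101010  (ones: 4)
Satisfying assignments = 7+7+4+4 = 22

22


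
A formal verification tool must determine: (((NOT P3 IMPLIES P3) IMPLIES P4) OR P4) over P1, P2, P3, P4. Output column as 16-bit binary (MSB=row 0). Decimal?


Formula: (((NOT P3 IMPLIES P3) IMPLIES P4) OR P4) over P1, P2, P3, P4 (16 rows)
Evaluate each row (bits = P1,P2,P3,P4, MSB first):
  row 0 [0000]: (((NOT 0 IMPLIES 0) IMPLIES 0) OR 0) -> 1
  row 1 [0001]: (((NOT 0 IMPLIES 0) IMPLIES 1) OR 1) -> 1
  row 2 [0010]: (((NOT 1 IMPLIES 1) IMPLIES 0) OR 0) -> 0
  row 3 [0011]: (((NOT 1 IMPLIES 1) IMPLIES 1) OR 1) -> 1
  row 4 [0100]: (((NOT 0 IMPLIES 0) IMPLIES 0) OR 0) -> 1
  row 5 [0101]: (((NOT 0 IMPLIES 0) IMPLIES 1) OR 1) -> 1
  row 6 [0110]: (((NOT 1 IMPLIES 1) IMPLIES 0) OR 0) -> 0
  row 7 [0111]: (((NOT 1 IMPLIES 1) IMPLIES 1) OR 1) -> 1
  row 8 [1000]: (((NOT 0 IMPLIES 0) IMPLIES 0) OR 0) -> 1
  row 9 [1001]: (((NOT 0 IMPLIES 0) IMPLIES 1) OR 1) -> 1
  row 10 [1010]: (((NOT 1 IMPLIES 1) IMPLIES 0) OR 0) -> 0
  row 11 [1011]: (((NOT 1 IMPLIES 1) IMPLIES 1) OR 1) -> 1
  row 12 [1100]: (((NOT 0 IMPLIES 0) IMPLIES 0) OR 0) -> 1
  row 13 [1101]: (((NOT 0 IMPLIES 0) IMPLIES 1) OR 1) -> 1
  row 14 [1110]: (((NOT 1 IMPLIES 1) IMPLIES 0) OR 0) -> 0
  row 15 [1111]: (((NOT 1 IMPLIES 1) IMPLIES 1) OR 1) -> 1
Full result column, 4 rows per line (P1,P2 fixed per line; P3,P4 runs 00..11 left to right):
  rows 0-3 [P1,P2=00]: 1101  = hex D
  rows 4-7 [P1,P2=01]: 1101  = hex D
  rows 8-11 [P1,P2=10]: 1101  = hex D
  rows 12-15 [P1,P2=11]: 1101  = hex D
Output column (row 0 .. row 15) = 1101110111011101
Output column grouped in 4s = 1101 1101 1101 1101 = 0xDDDD
Convert to decimal digit by digit (value = value*16 + digit):
  D -> 13
  13*16 + 13 (D) = 221
  221*16 + 13 (D) = 3549
  3549*16 + 13 (D) = 56797
Decimal = 56797

56797


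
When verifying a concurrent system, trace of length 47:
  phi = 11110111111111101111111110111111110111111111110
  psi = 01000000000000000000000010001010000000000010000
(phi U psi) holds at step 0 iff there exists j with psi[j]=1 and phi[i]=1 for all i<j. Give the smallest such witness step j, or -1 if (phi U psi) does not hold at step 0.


(phi U psi) at 0: need smallest j with psi[j]=1 and phi[i]=1 for all i in [0,j).
Scan from step 0:
  step 0: phi=1, psi=0 -> continue
  step 1: psi=1 and phi held for [0,1) -> witness found
Witness step = 1

1


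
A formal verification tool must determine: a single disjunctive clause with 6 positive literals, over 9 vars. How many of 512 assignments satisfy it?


Step 1: Total=2^9=512
Step 2: Unsat when all 6 false: 2^3=8
Step 3: Sat=512-8=504

504


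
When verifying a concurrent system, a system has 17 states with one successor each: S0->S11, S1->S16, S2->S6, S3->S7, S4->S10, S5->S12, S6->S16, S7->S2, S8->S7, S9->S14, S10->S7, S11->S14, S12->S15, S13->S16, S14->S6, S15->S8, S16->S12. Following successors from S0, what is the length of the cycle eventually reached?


Trace from S0 until a state repeats:
  S0 -> S11 -> S14 -> S6 -> S16 -> S12 -> S15 -> S8 -> S7 -> S2 -> S6
S6 first seen at step 3, revisited at step 10.
Cycle length = 10 - 3 = 7

7


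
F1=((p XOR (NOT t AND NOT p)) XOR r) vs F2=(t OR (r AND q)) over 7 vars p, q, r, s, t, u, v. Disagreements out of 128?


F1 = ((p XOR (NOT t AND NOT p)) XOR r)
F2 = (t OR (r AND q))
Evaluate both on each of 128 rows (bits = p,q,r,s,t,u,v):
  row 0 [0000000]: F1=1 F2=0 (differ) -> 1
  row 1 [0000001]: F1=1 F2=0 (differ) -> 1
  row 2 [0000010]: F1=1 F2=0 (differ) -> 1
  row 3 [0000011]: F1=1 F2=0 (differ) -> 1
  row 4 [0000100]: F1=0 F2=1 (differ) -> 1
  (every remaining row is evaluated the same way; all 128 results are listed next)
Full result column, 8 rows per line (p,q,r,s fixed per line; t,u,v runs 000..111 left to right):
  rows 0-7 [p,q,r,s=0000]: 11111111  (ones: 8)
  rows 8-15 [p,q,r,s=0001]: 11111111  (ones: 8)
  rows 16-23 [p,q,r,s=0010]: 00000000  (ones: 0)
  rows 24-31 [p,q,r,s=0011]: 00000000  (ones: 0)
  rows 32-39 [p,q,r,s=0100]: 11111111  (ones: 8)
  rows 40-47 [p,q,r,s=0101]: 11111111  (ones: 8)
  rows 48-55 [p,q,r,s=0110]: 11110000  (ones: 4)
  rows 56-63 [p,q,r,s=0111]: 11110000  (ones: 4)
  rows 64-71 [p,q,r,s=1000]: 11110000  (ones: 4)
  rows 72-79 [p,q,r,s=1001]: 11110000  (ones: 4)
  rows 80-87 [p,q,r,s=1010]: 00001111  (ones: 4)
  rows 88-95 [p,q,r,s=1011]: 00001111  (ones: 4)
  rows 96-103 [p,q,r,s=1100]: 11110000  (ones: 4)
  rows 104-111 [p,q,r,s=1101]: 11110000  (ones: 4)
  rows 112-119 [p,q,r,s=1110]: 11111111  (ones: 8)
  rows 120-127 [p,q,r,s=1111]: 11111111  (ones: 8)
Disagreements = 8+8+0+0+8+8+4+4+4+4+4+4+4+4+8+8 = 80

80


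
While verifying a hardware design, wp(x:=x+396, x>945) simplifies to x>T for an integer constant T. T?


Formula: wp(x:=E, P) = P[E/x] (substitute E for x in postcondition)
Step 1: Postcondition: x>945
Step 2: Substitute x+396 for x: x+396>945
Step 3: Solve for x: x > 945-396 = 549

549


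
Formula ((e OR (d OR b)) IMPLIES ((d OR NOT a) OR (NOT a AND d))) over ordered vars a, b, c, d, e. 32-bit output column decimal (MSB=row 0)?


Formula: ((e OR (d OR b)) IMPLIES ((d OR NOT a) OR (NOT a AND d))) over a, b, c, d, e (32 rows)
Evaluate each row (bits = a,b,c,d,e, MSB first):
  row 0 [00000]: ((0 OR (0 OR 0)) IMPLIES ((0 OR NOT 0) OR (NOT 0 AND 0))) -> 1
  row 1 [00001]: ((1 OR (0 OR 0)) IMPLIES ((0 OR NOT 0) OR (NOT 0 AND 0))) -> 1
  row 2 [00010]: ((0 OR (1 OR 0)) IMPLIES ((1 OR NOT 0) OR (NOT 0 AND 1))) -> 1
  row 3 [00011]: ((1 OR (1 OR 0)) IMPLIES ((1 OR NOT 0) OR (NOT 0 AND 1))) -> 1
  row 4 [00100]: ((0 OR (0 OR 0)) IMPLIES ((0 OR NOT 0) OR (NOT 0 AND 0))) -> 1
  row 5 [00101]: ((1 OR (0 OR 0)) IMPLIES ((0 OR NOT 0) OR (NOT 0 AND 0))) -> 1
  row 6 [00110]: ((0 OR (1 OR 0)) IMPLIES ((1 OR NOT 0) OR (NOT 0 AND 1))) -> 1
  row 7 [00111]: ((1 OR (1 OR 0)) IMPLIES ((1 OR NOT 0) OR (NOT 0 AND 1))) -> 1
  row 8 [01000]: ((0 OR (0 OR 1)) IMPLIES ((0 OR NOT 0) OR (NOT 0 AND 0))) -> 1
  row 9 [01001]: ((1 OR (0 OR 1)) IMPLIES ((0 OR NOT 0) OR (NOT 0 AND 0))) -> 1
  row 10 [01010]: ((0 OR (1 OR 1)) IMPLIES ((1 OR NOT 0) OR (NOT 0 AND 1))) -> 1
  row 11 [01011]: ((1 OR (1 OR 1)) IMPLIES ((1 OR NOT 0) OR (NOT 0 AND 1))) -> 1
  row 12 [01100]: ((0 OR (0 OR 1)) IMPLIES ((0 OR NOT 0) OR (NOT 0 AND 0))) -> 1
  row 13 [01101]: ((1 OR (0 OR 1)) IMPLIES ((0 OR NOT 0) OR (NOT 0 AND 0))) -> 1
  row 14 [01110]: ((0 OR (1 OR 1)) IMPLIES ((1 OR NOT 0) OR (NOT 0 AND 1))) -> 1
  row 15 [01111]: ((1 OR (1 OR 1)) IMPLIES ((1 OR NOT 0) OR (NOT 0 AND 1))) -> 1
  row 16 [10000]: ((0 OR (0 OR 0)) IMPLIES ((0 OR NOT 1) OR (NOT 1 AND 0))) -> 1
  row 17 [10001]: ((1 OR (0 OR 0)) IMPLIES ((0 OR NOT 1) OR (NOT 1 AND 0))) -> 0
  row 18 [10010]: ((0 OR (1 OR 0)) IMPLIES ((1 OR NOT 1) OR (NOT 1 AND 1))) -> 1
  row 19 [10011]: ((1 OR (1 OR 0)) IMPLIES ((1 OR NOT 1) OR (NOT 1 AND 1))) -> 1
  row 20 [10100]: ((0 OR (0 OR 0)) IMPLIES ((0 OR NOT 1) OR (NOT 1 AND 0))) -> 1
  row 21 [10101]: ((1 OR (0 OR 0)) IMPLIES ((0 OR NOT 1) OR (NOT 1 AND 0))) -> 0
  row 22 [10110]: ((0 OR (1 OR 0)) IMPLIES ((1 OR NOT 1) OR (NOT 1 AND 1))) -> 1
  row 23 [10111]: ((1 OR (1 OR 0)) IMPLIES ((1 OR NOT 1) OR (NOT 1 AND 1))) -> 1
  row 24 [11000]: ((0 OR (0 OR 1)) IMPLIES ((0 OR NOT 1) OR (NOT 1 AND 0))) -> 0
  row 25 [11001]: ((1 OR (0 OR 1)) IMPLIES ((0 OR NOT 1) OR (NOT 1 AND 0))) -> 0
  row 26 [11010]: ((0 OR (1 OR 1)) IMPLIES ((1 OR NOT 1) OR (NOT 1 AND 1))) -> 1
  row 27 [11011]: ((1 OR (1 OR 1)) IMPLIES ((1 OR NOT 1) OR (NOT 1 AND 1))) -> 1
  row 28 [11100]: ((0 OR (0 OR 1)) IMPLIES ((0 OR NOT 1) OR (NOT 1 AND 0))) -> 0
  row 29 [11101]: ((1 OR (0 OR 1)) IMPLIES ((0 OR NOT 1) OR (NOT 1 AND 0))) -> 0
  row 30 [11110]: ((0 OR (1 OR 1)) IMPLIES ((1 OR NOT 1) OR (NOT 1 AND 1))) -> 1
  row 31 [11111]: ((1 OR (1 OR 1)) IMPLIES ((1 OR NOT 1) OR (NOT 1 AND 1))) -> 1
Full result column, 4 rows per line (a,b,c fixed per line; d,e runs 00..11 left to right):
  rows 0-3 [a,b,c=000]: 1111  = hex F
  rows 4-7 [a,b,c=001]: 1111  = hex F
  rows 8-11 [a,b,c=010]: 1111  = hex F
  rows 12-15 [a,b,c=011]: 1111  = hex F
  rows 16-19 [a,b,c=100]: 1011  = hex B
  rows 20-23 [a,b,c=101]: 1011  = hex B
  rows 24-27 [a,b,c=110]: 0011  = hex 3
  rows 28-31 [a,b,c=111]: 0011  = hex 3
Output column (row 0 .. row 31) = 11111111111111111011101100110011
Output column grouped in 4s = 1111 1111 1111 1111 1011 1011 0011 0011 = 0xFFFFBB33
Convert to decimal digit by digit (value = value*16 + digit):
  F -> 15
  15*16 + 15 (F) = 255
  255*16 + 15 (F) = 4095
  4095*16 + 15 (F) = 65535
  65535*16 + 11 (B) = 1048571
  1048571*16 + 11 (B) = 16777147
  16777147*16 + 3 = 268434355
  268434355*16 + 3 = 4294949683
Decimal = 4294949683

4294949683


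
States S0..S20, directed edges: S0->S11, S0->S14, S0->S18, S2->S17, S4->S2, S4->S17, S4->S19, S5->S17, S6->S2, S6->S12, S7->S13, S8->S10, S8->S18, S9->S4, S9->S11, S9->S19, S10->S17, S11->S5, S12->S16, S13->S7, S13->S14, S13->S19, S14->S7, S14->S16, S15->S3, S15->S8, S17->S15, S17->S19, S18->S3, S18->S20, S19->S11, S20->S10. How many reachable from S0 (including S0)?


BFS from S0:
  layer 0: {S0}
  layer 1: {S11, S14, S18}
  layer 2: {S3, S5, S7, S16, S20}
  layer 3: {S10, S13, S17}
  layer 4: {S15, S19}
  layer 5: {S8}
Reachable set: {S0, S3, S5, S7, S8, S10, S11, S13, S14, S15, S16, S17, S18, S19, S20}
Count = 15

15


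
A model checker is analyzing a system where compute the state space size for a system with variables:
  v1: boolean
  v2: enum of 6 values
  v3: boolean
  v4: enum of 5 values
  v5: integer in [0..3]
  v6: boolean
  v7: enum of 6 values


State space = product of domain sizes of all variables.
Domain sizes:
  v1 (boolean): 2
  v2 (enum of 6 values): 6
  v3 (boolean): 2
  v4 (enum of 5 values): 5
  v5 (integer in [0..3]): 4
  v6 (boolean): 2
  v7 (enum of 6 values): 6
Product = 2 * 6 * 2 * 5 * 4 * 2 * 6 = 5760

5760


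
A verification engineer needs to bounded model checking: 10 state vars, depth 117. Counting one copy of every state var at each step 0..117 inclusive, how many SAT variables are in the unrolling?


BMC unrolls to depth k, creating one copy of each state var for steps 0..k.
Step count = 117 + 1 = 118 (steps 0 through 117)
Vars per step = 10
Total = 10 * 118 = 1180

1180


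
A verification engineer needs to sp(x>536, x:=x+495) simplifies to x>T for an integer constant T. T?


Formula: sp(P, x:=E) = exists old_x. (x = E[old_x/x]) AND P[old_x/x] (old_x is the value of x before the assignment; eliminate old_x by solving x = E[old_x/x] for old_x)
Step 1: Precondition P: x>536, i.e. old_x > 536
Step 2: Assignment gives x = old_x + 495, so old_x = x - 495
Step 3: Substitute into P: x - 495 > 536
Step 4: Simplify: x > 536+495 = 1031

1031


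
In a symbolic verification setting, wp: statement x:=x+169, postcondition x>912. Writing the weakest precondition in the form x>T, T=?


Formula: wp(x:=E, P) = P[E/x] (substitute E for x in postcondition)
Step 1: Postcondition: x>912
Step 2: Substitute x+169 for x: x+169>912
Step 3: Solve for x: x > 912-169 = 743

743


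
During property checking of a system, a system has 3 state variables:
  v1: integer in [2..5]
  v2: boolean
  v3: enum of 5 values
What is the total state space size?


State space = product of domain sizes of all variables.
Domain sizes:
  v1 (integer in [2..5]): 4
  v2 (boolean): 2
  v3 (enum of 5 values): 5
Product = 4 * 2 * 5 = 40

40


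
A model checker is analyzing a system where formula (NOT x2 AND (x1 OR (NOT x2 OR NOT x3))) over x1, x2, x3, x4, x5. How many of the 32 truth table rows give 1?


Formula: (NOT x2 AND (x1 OR (NOT x2 OR NOT x3))) over 5 vars (32 rows)
Evaluate each row (x1, x2, x3, x4, x5 as bits, MSB first):
  row 0 [00000]: (NOT 0 AND (0 OR (NOT 0 OR NOT 0))) -> 1
  row 1 [00001]: (NOT 0 AND (0 OR (NOT 0 OR NOT 0))) -> 1
  row 2 [00010]: (NOT 0 AND (0 OR (NOT 0 OR NOT 0))) -> 1
  row 3 [00011]: (NOT 0 AND (0 OR (NOT 0 OR NOT 0))) -> 1
  row 4 [00100]: (NOT 0 AND (0 OR (NOT 0 OR NOT 1))) -> 1
  row 5 [00101]: (NOT 0 AND (0 OR (NOT 0 OR NOT 1))) -> 1
  row 6 [00110]: (NOT 0 AND (0 OR (NOT 0 OR NOT 1))) -> 1
  row 7 [00111]: (NOT 0 AND (0 OR (NOT 0 OR NOT 1))) -> 1
  row 8 [01000]: (NOT 1 AND (0 OR (NOT 1 OR NOT 0))) -> 0
  row 9 [01001]: (NOT 1 AND (0 OR (NOT 1 OR NOT 0))) -> 0
  row 10 [01010]: (NOT 1 AND (0 OR (NOT 1 OR NOT 0))) -> 0
  row 11 [01011]: (NOT 1 AND (0 OR (NOT 1 OR NOT 0))) -> 0
  row 12 [01100]: (NOT 1 AND (0 OR (NOT 1 OR NOT 1))) -> 0
  row 13 [01101]: (NOT 1 AND (0 OR (NOT 1 OR NOT 1))) -> 0
  row 14 [01110]: (NOT 1 AND (0 OR (NOT 1 OR NOT 1))) -> 0
  row 15 [01111]: (NOT 1 AND (0 OR (NOT 1 OR NOT 1))) -> 0
  row 16 [10000]: (NOT 0 AND (1 OR (NOT 0 OR NOT 0))) -> 1
  row 17 [10001]: (NOT 0 AND (1 OR (NOT 0 OR NOT 0))) -> 1
  row 18 [10010]: (NOT 0 AND (1 OR (NOT 0 OR NOT 0))) -> 1
  row 19 [10011]: (NOT 0 AND (1 OR (NOT 0 OR NOT 0))) -> 1
  row 20 [10100]: (NOT 0 AND (1 OR (NOT 0 OR NOT 1))) -> 1
  row 21 [10101]: (NOT 0 AND (1 OR (NOT 0 OR NOT 1))) -> 1
  row 22 [10110]: (NOT 0 AND (1 OR (NOT 0 OR NOT 1))) -> 1
  row 23 [10111]: (NOT 0 AND (1 OR (NOT 0 OR NOT 1))) -> 1
  row 24 [11000]: (NOT 1 AND (1 OR (NOT 1 OR NOT 0))) -> 0
  row 25 [11001]: (NOT 1 AND (1 OR (NOT 1 OR NOT 0))) -> 0
  row 26 [11010]: (NOT 1 AND (1 OR (NOT 1 OR NOT 0))) -> 0
  row 27 [11011]: (NOT 1 AND (1 OR (NOT 1 OR NOT 0))) -> 0
  row 28 [11100]: (NOT 1 AND (1 OR (NOT 1 OR NOT 1))) -> 0
  row 29 [11101]: (NOT 1 AND (1 OR (NOT 1 OR NOT 1))) -> 0
  row 30 [11110]: (NOT 1 AND (1 OR (NOT 1 OR NOT 1))) -> 0
  row 31 [11111]: (NOT 1 AND (1 OR (NOT 1 OR NOT 1))) -> 0
Full result column, 8 rows per line (x1,x2 fixed per line; x3,x4,x5 runs 000..111 left to right):
  rows 0-7 [x1,x2=00]: 11111111  (ones: 8)
  rows 8-15 [x1,x2=01]: 00000000  (ones: 0)
  rows 16-23 [x1,x2=10]: 11111111  (ones: 8)
  rows 24-31 [x1,x2=11]: 00000000  (ones: 0)
Count of 1-rows = 8+0+8+0 = 16

16


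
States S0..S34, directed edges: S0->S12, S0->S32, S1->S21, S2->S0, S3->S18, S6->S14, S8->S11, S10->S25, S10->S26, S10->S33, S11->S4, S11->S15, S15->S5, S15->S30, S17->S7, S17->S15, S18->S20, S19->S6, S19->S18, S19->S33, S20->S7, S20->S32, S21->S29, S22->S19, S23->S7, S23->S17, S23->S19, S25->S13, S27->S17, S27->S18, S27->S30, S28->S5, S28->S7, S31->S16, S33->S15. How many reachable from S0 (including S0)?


BFS from S0:
  layer 0: {S0}
  layer 1: {S12, S32}
Reachable set: {S0, S12, S32}
Count = 3

3


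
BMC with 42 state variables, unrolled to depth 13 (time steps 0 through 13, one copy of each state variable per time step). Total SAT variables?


BMC unrolls to depth k, creating one copy of each state var for steps 0..k.
Step count = 13 + 1 = 14 (steps 0 through 13)
Vars per step = 42
Total = 42 * 14 = 588

588


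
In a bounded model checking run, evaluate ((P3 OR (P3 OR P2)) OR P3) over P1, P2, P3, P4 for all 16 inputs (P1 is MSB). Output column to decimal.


Formula: ((P3 OR (P3 OR P2)) OR P3) over P1, P2, P3, P4 (16 rows)
Evaluate each row (bits = P1,P2,P3,P4, MSB first):
  row 0 [0000]: ((0 OR (0 OR 0)) OR 0) -> 0
  row 1 [0001]: ((0 OR (0 OR 0)) OR 0) -> 0
  row 2 [0010]: ((1 OR (1 OR 0)) OR 1) -> 1
  row 3 [0011]: ((1 OR (1 OR 0)) OR 1) -> 1
  row 4 [0100]: ((0 OR (0 OR 1)) OR 0) -> 1
  row 5 [0101]: ((0 OR (0 OR 1)) OR 0) -> 1
  row 6 [0110]: ((1 OR (1 OR 1)) OR 1) -> 1
  row 7 [0111]: ((1 OR (1 OR 1)) OR 1) -> 1
  row 8 [1000]: ((0 OR (0 OR 0)) OR 0) -> 0
  row 9 [1001]: ((0 OR (0 OR 0)) OR 0) -> 0
  row 10 [1010]: ((1 OR (1 OR 0)) OR 1) -> 1
  row 11 [1011]: ((1 OR (1 OR 0)) OR 1) -> 1
  row 12 [1100]: ((0 OR (0 OR 1)) OR 0) -> 1
  row 13 [1101]: ((0 OR (0 OR 1)) OR 0) -> 1
  row 14 [1110]: ((1 OR (1 OR 1)) OR 1) -> 1
  row 15 [1111]: ((1 OR (1 OR 1)) OR 1) -> 1
Full result column, 4 rows per line (P1,P2 fixed per line; P3,P4 runs 00..11 left to right):
  rows 0-3 [P1,P2=00]: 0011  = hex 3
  rows 4-7 [P1,P2=01]: 1111  = hex F
  rows 8-11 [P1,P2=10]: 0011  = hex 3
  rows 12-15 [P1,P2=11]: 1111  = hex F
Output column (row 0 .. row 15) = 0011111100111111
Output column grouped in 4s = 0011 1111 0011 1111 = 0x3F3F
Convert to decimal digit by digit (value = value*16 + digit):
  3 -> 3
  3*16 + 15 (F) = 63
  63*16 + 3 = 1011
  1011*16 + 15 (F) = 16191
Decimal = 16191

16191


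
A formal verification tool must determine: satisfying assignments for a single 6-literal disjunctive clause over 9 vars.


Step 1: Total=2^9=512
Step 2: Unsat when all 6 false: 2^3=8
Step 3: Sat=512-8=504

504


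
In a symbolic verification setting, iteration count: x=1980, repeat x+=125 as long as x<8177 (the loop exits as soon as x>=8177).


Step 1: x goes from 1980 toward 8177 by 125; the body runs while x<8177, so iterations = ceil((bound-start)/step)
Step 2: Distance=6197
Step 3: ceil(6197/125)=50

50


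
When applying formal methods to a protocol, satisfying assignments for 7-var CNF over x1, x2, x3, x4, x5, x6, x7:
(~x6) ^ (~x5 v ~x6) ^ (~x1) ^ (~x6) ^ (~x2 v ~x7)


CNF with 5 clauses over 7 vars (128 assignments).
An assignment satisfies CNF iff every clause has >=1 true literal.
Check each row (bits = x1,x2,x3,x4,x5,x6,x7; clause T/F shown):
  row 0 [0000000]: clauses=TTTTT -> 1
  row 1 [0000001]: clauses=TTTTT -> 1
  row 2 [0000010]: clauses=FTTFT -> 0
  row 3 [0000011]: clauses=FTTFT -> 0
  row 4 [0000100]: clauses=TTTTT -> 1
  (every remaining row is evaluated the same way; all 128 results are listed next)
Full result column, 8 rows per line (x1,x2,x3,x4 fixed per line; x5,x6,x7 runs 000..111 left to right):
  rows 0-7 [x1,x2,x3,x4=0000]: 11001100  (ones: 4)
  rows 8-15 [x1,x2,x3,x4=0001]: 11001100  (ones: 4)
  rows 16-23 [x1,x2,x3,x4=0010]: 11001100  (ones: 4)
  rows 24-31 [x1,x2,x3,x4=0011]: 11001100  (ones: 4)
  rows 32-39 [x1,x2,x3,x4=0100]: 10001000  (ones: 2)
  rows 40-47 [x1,x2,x3,x4=0101]: 10001000  (ones: 2)
  rows 48-55 [x1,x2,x3,x4=0110]: 10001000  (ones: 2)
  rows 56-63 [x1,x2,x3,x4=0111]: 10001000  (ones: 2)
  rows 64-71 [x1,x2,x3,x4=1000]: 00000000  (ones: 0)
  rows 72-79 [x1,x2,x3,x4=1001]: 00000000  (ones: 0)
  rows 80-87 [x1,x2,x3,x4=1010]: 00000000  (ones: 0)
  rows 88-95 [x1,x2,x3,x4=1011]: 00000000  (ones: 0)
  rows 96-103 [x1,x2,x3,x4=1100]: 00000000  (ones: 0)
  rows 104-111 [x1,x2,x3,x4=1101]: 00000000  (ones: 0)
  rows 112-119 [x1,x2,x3,x4=1110]: 00000000  (ones: 0)
  rows 120-127 [x1,x2,x3,x4=1111]: 00000000  (ones: 0)
Satisfying assignments = 4+4+4+4+2+2+2+2+0+0+0+0+0+0+0+0 = 24

24


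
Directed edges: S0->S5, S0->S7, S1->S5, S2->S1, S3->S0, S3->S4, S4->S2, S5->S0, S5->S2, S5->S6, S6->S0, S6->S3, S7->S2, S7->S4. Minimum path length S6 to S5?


BFS layer-by-layer from S6:
  dist 0: {S6}
  dist 1: {S0, S3}
  dist 2: {S4, S5, S7}
  -> S5 reached at distance 2
Shortest path length = 2

2


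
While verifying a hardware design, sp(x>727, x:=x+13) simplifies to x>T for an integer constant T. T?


Formula: sp(P, x:=E) = exists old_x. (x = E[old_x/x]) AND P[old_x/x] (old_x is the value of x before the assignment; eliminate old_x by solving x = E[old_x/x] for old_x)
Step 1: Precondition P: x>727, i.e. old_x > 727
Step 2: Assignment gives x = old_x + 13, so old_x = x - 13
Step 3: Substitute into P: x - 13 > 727
Step 4: Simplify: x > 727+13 = 740

740


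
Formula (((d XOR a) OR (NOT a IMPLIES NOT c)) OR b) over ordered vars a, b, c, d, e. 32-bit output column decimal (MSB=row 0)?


Formula: (((d XOR a) OR (NOT a IMPLIES NOT c)) OR b) over a, b, c, d, e (32 rows)
Evaluate each row (bits = a,b,c,d,e, MSB first):
  row 0 [00000]: (((0 XOR 0) OR (NOT 0 IMPLIES NOT 0)) OR 0) -> 1
  row 1 [00001]: (((0 XOR 0) OR (NOT 0 IMPLIES NOT 0)) OR 0) -> 1
  row 2 [00010]: (((1 XOR 0) OR (NOT 0 IMPLIES NOT 0)) OR 0) -> 1
  row 3 [00011]: (((1 XOR 0) OR (NOT 0 IMPLIES NOT 0)) OR 0) -> 1
  row 4 [00100]: (((0 XOR 0) OR (NOT 0 IMPLIES NOT 1)) OR 0) -> 0
  row 5 [00101]: (((0 XOR 0) OR (NOT 0 IMPLIES NOT 1)) OR 0) -> 0
  row 6 [00110]: (((1 XOR 0) OR (NOT 0 IMPLIES NOT 1)) OR 0) -> 1
  row 7 [00111]: (((1 XOR 0) OR (NOT 0 IMPLIES NOT 1)) OR 0) -> 1
  row 8 [01000]: (((0 XOR 0) OR (NOT 0 IMPLIES NOT 0)) OR 1) -> 1
  row 9 [01001]: (((0 XOR 0) OR (NOT 0 IMPLIES NOT 0)) OR 1) -> 1
  row 10 [01010]: (((1 XOR 0) OR (NOT 0 IMPLIES NOT 0)) OR 1) -> 1
  row 11 [01011]: (((1 XOR 0) OR (NOT 0 IMPLIES NOT 0)) OR 1) -> 1
  row 12 [01100]: (((0 XOR 0) OR (NOT 0 IMPLIES NOT 1)) OR 1) -> 1
  row 13 [01101]: (((0 XOR 0) OR (NOT 0 IMPLIES NOT 1)) OR 1) -> 1
  row 14 [01110]: (((1 XOR 0) OR (NOT 0 IMPLIES NOT 1)) OR 1) -> 1
  row 15 [01111]: (((1 XOR 0) OR (NOT 0 IMPLIES NOT 1)) OR 1) -> 1
  row 16 [10000]: (((0 XOR 1) OR (NOT 1 IMPLIES NOT 0)) OR 0) -> 1
  row 17 [10001]: (((0 XOR 1) OR (NOT 1 IMPLIES NOT 0)) OR 0) -> 1
  row 18 [10010]: (((1 XOR 1) OR (NOT 1 IMPLIES NOT 0)) OR 0) -> 1
  row 19 [10011]: (((1 XOR 1) OR (NOT 1 IMPLIES NOT 0)) OR 0) -> 1
  row 20 [10100]: (((0 XOR 1) OR (NOT 1 IMPLIES NOT 1)) OR 0) -> 1
  row 21 [10101]: (((0 XOR 1) OR (NOT 1 IMPLIES NOT 1)) OR 0) -> 1
  row 22 [10110]: (((1 XOR 1) OR (NOT 1 IMPLIES NOT 1)) OR 0) -> 1
  row 23 [10111]: (((1 XOR 1) OR (NOT 1 IMPLIES NOT 1)) OR 0) -> 1
  row 24 [11000]: (((0 XOR 1) OR (NOT 1 IMPLIES NOT 0)) OR 1) -> 1
  row 25 [11001]: (((0 XOR 1) OR (NOT 1 IMPLIES NOT 0)) OR 1) -> 1
  row 26 [11010]: (((1 XOR 1) OR (NOT 1 IMPLIES NOT 0)) OR 1) -> 1
  row 27 [11011]: (((1 XOR 1) OR (NOT 1 IMPLIES NOT 0)) OR 1) -> 1
  row 28 [11100]: (((0 XOR 1) OR (NOT 1 IMPLIES NOT 1)) OR 1) -> 1
  row 29 [11101]: (((0 XOR 1) OR (NOT 1 IMPLIES NOT 1)) OR 1) -> 1
  row 30 [11110]: (((1 XOR 1) OR (NOT 1 IMPLIES NOT 1)) OR 1) -> 1
  row 31 [11111]: (((1 XOR 1) OR (NOT 1 IMPLIES NOT 1)) OR 1) -> 1
Full result column, 4 rows per line (a,b,c fixed per line; d,e runs 00..11 left to right):
  rows 0-3 [a,b,c=000]: 1111  = hex F
  rows 4-7 [a,b,c=001]: 0011  = hex 3
  rows 8-11 [a,b,c=010]: 1111  = hex F
  rows 12-15 [a,b,c=011]: 1111  = hex F
  rows 16-19 [a,b,c=100]: 1111  = hex F
  rows 20-23 [a,b,c=101]: 1111  = hex F
  rows 24-27 [a,b,c=110]: 1111  = hex F
  rows 28-31 [a,b,c=111]: 1111  = hex F
Output column (row 0 .. row 31) = 11110011111111111111111111111111
Output column grouped in 4s = 1111 0011 1111 1111 1111 1111 1111 1111 = 0xF3FFFFFF
Convert to decimal digit by digit (value = value*16 + digit):
  F -> 15
  15*16 + 3 = 243
  243*16 + 15 (F) = 3903
  3903*16 + 15 (F) = 62463
  62463*16 + 15 (F) = 999423
  999423*16 + 15 (F) = 15990783
  15990783*16 + 15 (F) = 255852543
  255852543*16 + 15 (F) = 4093640703
Decimal = 4093640703

4093640703


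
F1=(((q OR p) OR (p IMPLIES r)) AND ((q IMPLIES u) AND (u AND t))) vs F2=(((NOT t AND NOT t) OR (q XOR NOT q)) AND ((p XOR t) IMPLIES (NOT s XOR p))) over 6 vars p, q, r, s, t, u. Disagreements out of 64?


F1 = (((q OR p) OR (p IMPLIES r)) AND ((q IMPLIES u) AND (u AND t)))
F2 = (((NOT t AND NOT t) OR (q XOR NOT q)) AND ((p XOR t) IMPLIES (NOT s XOR p)))
Evaluate both on each of 64 rows (bits = p,q,r,s,t,u):
  row 0 [000000]: F1=0 F2=1 (differ) -> 1
  row 1 [000001]: F1=0 F2=1 (differ) -> 1
  row 2 [000010]: F1=0 F2=1 (differ) -> 1
  row 3 [000011]: F1=1 F2=1 -> 0
  row 4 [000100]: F1=0 F2=1 (differ) -> 1
  (every remaining row is evaluated the same way; all 64 results are listed next)
Full result column, 8 rows per line (p,q,r fixed per line; s,t,u runs 000..111 left to right):
  rows 0-7 [p,q,r=000]: 11101101  (ones: 6)
  rows 8-15 [p,q,r=001]: 11101101  (ones: 6)
  rows 16-23 [p,q,r=010]: 11101101  (ones: 6)
  rows 24-31 [p,q,r=011]: 11101101  (ones: 6)
  rows 32-39 [p,q,r=100]: 00101110  (ones: 4)
  rows 40-47 [p,q,r=101]: 00101110  (ones: 4)
  rows 48-55 [p,q,r=110]: 00101110  (ones: 4)
  rows 56-63 [p,q,r=111]: 00101110  (ones: 4)
Disagreements = 6+6+6+6+4+4+4+4 = 40

40


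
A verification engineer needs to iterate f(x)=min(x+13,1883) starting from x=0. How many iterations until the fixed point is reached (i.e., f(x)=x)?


Step 1: x=0, cap=1883, increment=13
Step 2: x grows by 13 each step until capped at 1883; fixed point is x=1883
Step 3: iterations = ceil(1883/13) = 145

145


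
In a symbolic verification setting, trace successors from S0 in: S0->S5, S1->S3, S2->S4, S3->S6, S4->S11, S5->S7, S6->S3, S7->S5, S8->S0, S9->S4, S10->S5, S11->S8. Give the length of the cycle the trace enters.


Trace from S0 until a state repeats:
  S0 -> S5 -> S7 -> S5
S5 first seen at step 1, revisited at step 3.
Cycle length = 3 - 1 = 2

2


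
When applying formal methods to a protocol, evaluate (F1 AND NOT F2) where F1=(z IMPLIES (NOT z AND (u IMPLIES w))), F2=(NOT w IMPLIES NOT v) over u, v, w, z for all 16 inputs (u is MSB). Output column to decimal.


F1 = (z IMPLIES (NOT z AND (u IMPLIES w)))
F2 = (NOT w IMPLIES NOT v)
Counterexample to F1=>F2 is where F1=1 and F2=0.
Evaluate each row (bits = u,v,w,z, MSB first):
  row 0 [0000]: F1=1 F2=1 -> F1&~F2 -> 0
  row 1 [0001]: F1=0 F2=1 -> F1&~F2 -> 0
  row 2 [0010]: F1=1 F2=1 -> F1&~F2 -> 0
  row 3 [0011]: F1=0 F2=1 -> F1&~F2 -> 0
  row 4 [0100]: F1=1 F2=0 -> F1&~F2 -> 1
  row 5 [0101]: F1=0 F2=0 -> F1&~F2 -> 0
  row 6 [0110]: F1=1 F2=1 -> F1&~F2 -> 0
  row 7 [0111]: F1=0 F2=1 -> F1&~F2 -> 0
  row 8 [1000]: F1=1 F2=1 -> F1&~F2 -> 0
  row 9 [1001]: F1=0 F2=1 -> F1&~F2 -> 0
  row 10 [1010]: F1=1 F2=1 -> F1&~F2 -> 0
  row 11 [1011]: F1=0 F2=1 -> F1&~F2 -> 0
  row 12 [1100]: F1=1 F2=0 -> F1&~F2 -> 1
  row 13 [1101]: F1=0 F2=0 -> F1&~F2 -> 0
  row 14 [1110]: F1=1 F2=1 -> F1&~F2 -> 0
  row 15 [1111]: F1=0 F2=1 -> F1&~F2 -> 0
Full result column, 4 rows per line (u,v fixed per line; w,z runs 00..11 left to right):
  rows 0-3 [u,v=00]: 0000  = hex 0
  rows 4-7 [u,v=01]: 1000  = hex 8
  rows 8-11 [u,v=10]: 0000  = hex 0
  rows 12-15 [u,v=11]: 1000  = hex 8
Counterexample vector (row 0 .. row 15) = 0000100000001000
Output column grouped in 4s = 0000 1000 0000 1000 = 0x0808
Convert to decimal digit by digit (value = value*16 + digit):
  0 -> 0
  0*16 + 8 = 8
  8*16 + 0 = 128
  128*16 + 8 = 2056
Decimal = 2056

2056


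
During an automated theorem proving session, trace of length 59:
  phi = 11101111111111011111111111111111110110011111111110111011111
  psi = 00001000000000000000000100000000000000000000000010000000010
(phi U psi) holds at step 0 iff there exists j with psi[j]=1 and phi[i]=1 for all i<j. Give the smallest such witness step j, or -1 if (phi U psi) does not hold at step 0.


(phi U psi) at 0: need smallest j with psi[j]=1 and phi[i]=1 for all i in [0,j).
Scan from step 0:
  step 0: phi=1, psi=0 -> continue
  step 1: phi=1, psi=0 -> continue
  step 2: phi=1, psi=0 -> continue
  step 3: phi=0 -> phi-prefix broken from here
  step 4: psi=1 but phi already failed -> not a witness
  step 23: psi=1 but phi already failed -> not a witness
  step 48: psi=1 but phi already failed -> not a witness
  step 57: psi=1 but phi already failed -> not a witness
  end of trace: no witness -> -1
Witness step = -1

-1
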